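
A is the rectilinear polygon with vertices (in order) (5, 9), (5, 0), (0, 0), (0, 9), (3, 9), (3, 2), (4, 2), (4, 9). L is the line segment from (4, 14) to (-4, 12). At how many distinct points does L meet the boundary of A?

The segment lies entirely outside A and never meets its boundary.

0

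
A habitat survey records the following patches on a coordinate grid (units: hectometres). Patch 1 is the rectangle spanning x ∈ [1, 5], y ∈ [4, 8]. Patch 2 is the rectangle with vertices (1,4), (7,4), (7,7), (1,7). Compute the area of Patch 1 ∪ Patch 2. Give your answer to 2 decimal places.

By inclusion–exclusion:
Individual areas: |Patch 1| = 16, |Patch 2| = 18.
|Patch 1∩Patch 2|: x∈[1,5], y∈[4,7] → 4·3 = 12.
|Patch 1 ∪ Patch 2| = 34 − 12 = 22.00.

22.00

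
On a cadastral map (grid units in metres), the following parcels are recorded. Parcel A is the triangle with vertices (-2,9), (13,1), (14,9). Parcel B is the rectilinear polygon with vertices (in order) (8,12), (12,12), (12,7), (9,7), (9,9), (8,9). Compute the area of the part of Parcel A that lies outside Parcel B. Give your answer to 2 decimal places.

|Parcel A| = 64, |Parcel A∩Parcel B| = 6.
|Parcel A ∖ Parcel B| = |Parcel A| − |Parcel A∩Parcel B| = 64 − 6 = 58.00.

58.00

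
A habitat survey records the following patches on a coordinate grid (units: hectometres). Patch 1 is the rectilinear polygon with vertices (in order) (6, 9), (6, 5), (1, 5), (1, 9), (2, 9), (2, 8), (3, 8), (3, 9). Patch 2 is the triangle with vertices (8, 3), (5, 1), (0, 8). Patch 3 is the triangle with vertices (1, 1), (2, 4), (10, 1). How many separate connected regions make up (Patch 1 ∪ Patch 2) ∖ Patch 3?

1

(Patch 1 ∪ Patch 2) ∖ Patch 3 is a single connected region.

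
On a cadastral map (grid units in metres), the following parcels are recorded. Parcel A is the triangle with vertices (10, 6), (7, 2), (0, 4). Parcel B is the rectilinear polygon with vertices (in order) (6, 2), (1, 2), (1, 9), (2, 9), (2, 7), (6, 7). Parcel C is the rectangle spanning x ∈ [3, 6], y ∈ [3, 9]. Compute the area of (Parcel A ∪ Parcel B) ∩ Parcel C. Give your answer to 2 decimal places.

The region (Parcel A ∪ Parcel B) ∩ Parcel C is the polygon with vertices (6,7), (6,5.2), (6,3), (3,3), (3,7).
By the shoelace formula its area is 12.00.

12.00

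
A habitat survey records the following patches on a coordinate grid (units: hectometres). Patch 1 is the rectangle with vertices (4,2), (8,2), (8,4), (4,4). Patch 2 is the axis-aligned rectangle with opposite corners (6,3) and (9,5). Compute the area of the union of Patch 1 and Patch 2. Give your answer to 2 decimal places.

By inclusion–exclusion:
Individual areas: |Patch 1| = 8, |Patch 2| = 6.
|Patch 1∩Patch 2|: x∈[6,8], y∈[3,4] → 2·1 = 2.
|Patch 1 ∪ Patch 2| = 14 − 2 = 12.00.

12.00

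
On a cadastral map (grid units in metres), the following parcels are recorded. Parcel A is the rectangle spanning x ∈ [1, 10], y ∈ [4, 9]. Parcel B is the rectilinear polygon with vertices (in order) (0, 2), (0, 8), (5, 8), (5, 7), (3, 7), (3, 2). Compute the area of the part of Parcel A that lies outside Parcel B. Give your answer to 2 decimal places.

35.00

|Parcel A| = 45, |Parcel A∩Parcel B| = 10.
|Parcel A ∖ Parcel B| = |Parcel A| − |Parcel A∩Parcel B| = 45 − 10 = 35.00.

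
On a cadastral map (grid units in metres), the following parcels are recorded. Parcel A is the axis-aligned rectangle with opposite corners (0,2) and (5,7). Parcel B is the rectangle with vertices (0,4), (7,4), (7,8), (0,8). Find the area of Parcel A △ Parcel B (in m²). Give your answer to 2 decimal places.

23.00

|Parcel A∩Parcel B|: x∈[0,5], y∈[4,7] → 5·3 = 15.
|Parcel A △ Parcel B| = |Parcel A| + |Parcel B| − 2·|Parcel A∩Parcel B| = 25 + 28 − 30 = 23.00.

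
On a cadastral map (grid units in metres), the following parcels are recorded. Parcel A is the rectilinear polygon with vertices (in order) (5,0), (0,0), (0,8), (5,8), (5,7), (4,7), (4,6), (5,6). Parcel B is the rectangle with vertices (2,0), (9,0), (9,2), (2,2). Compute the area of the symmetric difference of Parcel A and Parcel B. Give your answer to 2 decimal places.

|Parcel A| = 39, |Parcel B| = 14, |Parcel A∩Parcel B| = 6.
|Parcel A △ Parcel B| = |Parcel A| + |Parcel B| − 2·|Parcel A∩Parcel B| = 39 + 14 − 12 = 41.00.

41.00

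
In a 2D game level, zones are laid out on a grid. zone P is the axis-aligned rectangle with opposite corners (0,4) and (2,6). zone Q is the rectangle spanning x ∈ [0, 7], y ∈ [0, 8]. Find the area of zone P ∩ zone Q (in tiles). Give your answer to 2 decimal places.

|zone P∩zone Q|: x∈[0,2], y∈[4,6] → 2·2 = 4.

4.00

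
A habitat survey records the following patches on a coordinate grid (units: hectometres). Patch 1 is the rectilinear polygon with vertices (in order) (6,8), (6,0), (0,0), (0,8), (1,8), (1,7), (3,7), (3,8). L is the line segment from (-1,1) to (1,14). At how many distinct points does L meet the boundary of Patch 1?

The segment meets the boundary at (0.077,8), (0,7.5).

2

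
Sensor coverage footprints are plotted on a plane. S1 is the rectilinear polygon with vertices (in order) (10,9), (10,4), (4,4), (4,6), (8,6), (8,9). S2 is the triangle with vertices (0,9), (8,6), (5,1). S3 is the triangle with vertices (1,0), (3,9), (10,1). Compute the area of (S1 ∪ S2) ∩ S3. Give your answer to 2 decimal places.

17.37

The region (S1 ∪ S2) ∩ S3 is the polygon with vertices (6.8,4), (5,1), (2.213,5.459), (2.769,7.962), (4.465,7.326), (7.375,4).
By the shoelace formula its area is 17.37.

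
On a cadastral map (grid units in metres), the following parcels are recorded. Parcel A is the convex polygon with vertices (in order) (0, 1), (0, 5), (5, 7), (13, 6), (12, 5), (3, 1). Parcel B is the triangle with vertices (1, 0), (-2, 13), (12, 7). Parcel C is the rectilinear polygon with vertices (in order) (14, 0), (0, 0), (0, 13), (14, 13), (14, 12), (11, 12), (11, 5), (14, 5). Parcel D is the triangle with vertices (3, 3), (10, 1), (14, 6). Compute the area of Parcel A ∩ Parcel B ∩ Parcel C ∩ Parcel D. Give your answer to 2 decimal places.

2.48

The intersection is the polygon with vertices (4.873,2.465), (3,3), (7.75,4.295).
By the shoelace formula its area is 2.48.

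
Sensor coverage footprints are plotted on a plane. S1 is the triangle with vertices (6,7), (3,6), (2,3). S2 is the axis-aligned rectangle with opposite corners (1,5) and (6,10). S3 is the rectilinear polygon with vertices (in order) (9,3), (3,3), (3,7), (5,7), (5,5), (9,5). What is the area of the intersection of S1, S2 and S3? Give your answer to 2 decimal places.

The intersection is the polygon with vertices (5,6.667), (5,6), (4,5), (3,5), (3,6).
By the shoelace formula its area is 2.17.

2.17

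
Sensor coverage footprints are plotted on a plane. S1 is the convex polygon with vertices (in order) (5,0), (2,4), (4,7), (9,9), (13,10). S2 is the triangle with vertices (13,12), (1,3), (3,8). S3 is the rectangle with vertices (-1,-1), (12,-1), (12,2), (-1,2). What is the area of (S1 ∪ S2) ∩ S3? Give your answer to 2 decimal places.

The region (S1 ∪ S2) ∩ S3 is the polygon with vertices (5,0), (3.5,2), (6.6,2).
By the shoelace formula its area is 3.10.

3.10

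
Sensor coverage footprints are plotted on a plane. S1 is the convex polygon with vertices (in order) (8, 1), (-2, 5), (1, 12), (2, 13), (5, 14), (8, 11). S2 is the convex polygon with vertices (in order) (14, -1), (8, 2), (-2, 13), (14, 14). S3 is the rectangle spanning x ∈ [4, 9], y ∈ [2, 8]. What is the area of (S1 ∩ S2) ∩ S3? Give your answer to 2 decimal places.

The region (S1 ∩ S2) ∩ S3 is the polygon with vertices (8,2), (4,6.4), (4,8), (8,8).
By the shoelace formula its area is 15.20.

15.20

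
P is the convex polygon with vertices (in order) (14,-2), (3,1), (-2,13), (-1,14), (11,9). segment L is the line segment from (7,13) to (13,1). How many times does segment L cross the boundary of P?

1

The segment meets the boundary at (8.474,10.053).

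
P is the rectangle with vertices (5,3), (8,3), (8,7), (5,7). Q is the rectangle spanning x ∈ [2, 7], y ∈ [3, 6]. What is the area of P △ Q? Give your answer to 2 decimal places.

|P∩Q|: x∈[5,7], y∈[3,6] → 2·3 = 6.
|P △ Q| = |P| + |Q| − 2·|P∩Q| = 12 + 15 − 12 = 15.00.

15.00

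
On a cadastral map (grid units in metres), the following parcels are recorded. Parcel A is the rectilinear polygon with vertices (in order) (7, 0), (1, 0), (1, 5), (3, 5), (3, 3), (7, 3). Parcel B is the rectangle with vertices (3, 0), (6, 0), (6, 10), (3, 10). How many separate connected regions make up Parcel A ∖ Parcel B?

Parcel A ∖ Parcel B splits into 2 disjoint pieces (area 3, area 10).

2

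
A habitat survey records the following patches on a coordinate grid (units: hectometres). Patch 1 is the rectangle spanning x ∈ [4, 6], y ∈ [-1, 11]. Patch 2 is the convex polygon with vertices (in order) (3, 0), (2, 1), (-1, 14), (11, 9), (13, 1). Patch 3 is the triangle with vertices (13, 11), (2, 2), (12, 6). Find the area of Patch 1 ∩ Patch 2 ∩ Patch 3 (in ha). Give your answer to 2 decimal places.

The intersection is the polygon with vertices (6,3.6), (4,2.8), (4,3.636), (6,5.273).
By the shoelace formula its area is 2.51.

2.51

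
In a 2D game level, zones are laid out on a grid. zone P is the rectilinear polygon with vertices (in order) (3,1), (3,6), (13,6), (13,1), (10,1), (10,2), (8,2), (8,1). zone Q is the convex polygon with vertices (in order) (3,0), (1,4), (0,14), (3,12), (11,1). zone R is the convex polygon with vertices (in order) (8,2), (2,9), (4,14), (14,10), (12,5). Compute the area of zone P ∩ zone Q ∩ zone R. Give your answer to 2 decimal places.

8.88

The intersection is the polygon with vertices (7.364,6), (9.471,3.103), (8,2), (4.571,6).
By the shoelace formula its area is 8.88.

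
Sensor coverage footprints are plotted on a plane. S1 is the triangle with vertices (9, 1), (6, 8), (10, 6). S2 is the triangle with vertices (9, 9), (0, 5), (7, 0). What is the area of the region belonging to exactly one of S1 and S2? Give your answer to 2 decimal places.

39.19

|S1| = 11, |S2| = 36.5, |S1∩S2| = 4.1532.
|S1 △ S2| = |S1| + |S2| − 2·|S1∩S2| = 11 + 36.5 − 8.3065 = 39.19.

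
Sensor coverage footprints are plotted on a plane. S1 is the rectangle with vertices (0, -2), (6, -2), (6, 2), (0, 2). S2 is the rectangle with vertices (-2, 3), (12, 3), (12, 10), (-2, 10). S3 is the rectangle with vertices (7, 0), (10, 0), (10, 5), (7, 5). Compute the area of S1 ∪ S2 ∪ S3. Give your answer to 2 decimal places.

By inclusion–exclusion:
Individual areas: |S1| = 24, |S2| = 98, |S3| = 15.
|S1∩S2| = 0 (no overlap).
|S1∩S3| = 0 (no overlap).
|S2∩S3|: x∈[7,10], y∈[3,5] → 3·2 = 6.
|S1∩S2∩S3| = 0.
|S1 ∪ S2 ∪ S3| = 137 − 6 + 0 = 131.00.

131.00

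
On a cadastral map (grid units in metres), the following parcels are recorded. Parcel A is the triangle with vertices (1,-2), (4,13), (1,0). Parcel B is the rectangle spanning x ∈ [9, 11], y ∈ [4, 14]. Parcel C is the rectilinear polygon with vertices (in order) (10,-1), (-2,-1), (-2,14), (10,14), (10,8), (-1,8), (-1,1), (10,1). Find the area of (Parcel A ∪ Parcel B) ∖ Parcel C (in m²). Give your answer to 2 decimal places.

|Parcel A ∪ Parcel B| = 23.
|(Parcel A ∪ Parcel B) ∩ Parcel C| = 7.0692.
|(Parcel A ∪ Parcel B) ∖ Parcel C| = 23 − 7.0692 = 15.93.

15.93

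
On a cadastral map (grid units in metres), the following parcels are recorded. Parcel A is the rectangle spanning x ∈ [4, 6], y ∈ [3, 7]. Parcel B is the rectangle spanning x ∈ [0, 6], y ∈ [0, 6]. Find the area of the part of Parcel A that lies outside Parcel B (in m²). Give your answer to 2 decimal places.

|Parcel A∩Parcel B|: x∈[4,6], y∈[3,6] → 2·3 = 6.
|Parcel A| = 8.
|Parcel A ∖ Parcel B| = |Parcel A| − |Parcel A∩Parcel B| = 8 − 6 = 2.00.

2.00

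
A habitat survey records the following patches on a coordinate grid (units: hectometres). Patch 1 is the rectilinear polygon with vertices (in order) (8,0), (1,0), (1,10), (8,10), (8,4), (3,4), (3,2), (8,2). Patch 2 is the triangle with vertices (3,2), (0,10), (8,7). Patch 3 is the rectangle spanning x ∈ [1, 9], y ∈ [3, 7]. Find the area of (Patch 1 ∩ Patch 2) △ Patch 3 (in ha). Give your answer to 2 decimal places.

|Patch 1 ∩ Patch 2| = 24.3542.
|(Patch 1 ∩ Patch 2) ∩ Patch 3| = 15.
|(Patch 1 ∩ Patch 2) △ Patch 3| = 24.3542 + 32 − 30 = 26.35.

26.35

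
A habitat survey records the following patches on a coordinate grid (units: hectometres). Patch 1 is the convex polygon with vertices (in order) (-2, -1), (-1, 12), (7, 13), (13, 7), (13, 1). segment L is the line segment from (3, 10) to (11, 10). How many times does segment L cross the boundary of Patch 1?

The segment meets the boundary at (10,10).

1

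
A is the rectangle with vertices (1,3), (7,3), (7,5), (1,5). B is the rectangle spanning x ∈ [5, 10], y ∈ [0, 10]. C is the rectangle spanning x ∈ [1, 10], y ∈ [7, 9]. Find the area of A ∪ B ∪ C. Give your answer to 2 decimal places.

66.00

By inclusion–exclusion:
Individual areas: |A| = 12, |B| = 50, |C| = 18.
|A∩B|: x∈[5,7], y∈[3,5] → 2·2 = 4.
|A∩C| = 0 (no overlap).
|B∩C|: x∈[5,10], y∈[7,9] → 5·2 = 10.
|A∩B∩C| = 0.
|A ∪ B ∪ C| = 80 − 14 + 0 = 66.00.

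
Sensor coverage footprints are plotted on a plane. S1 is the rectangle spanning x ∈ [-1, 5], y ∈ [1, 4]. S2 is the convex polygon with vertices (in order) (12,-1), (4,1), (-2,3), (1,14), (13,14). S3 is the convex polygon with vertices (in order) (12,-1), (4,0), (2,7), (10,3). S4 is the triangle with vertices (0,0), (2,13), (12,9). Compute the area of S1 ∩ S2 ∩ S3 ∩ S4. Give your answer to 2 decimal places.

The intersection is the polygon with vertices (5,3.75), (3.294,2.471), (2.857,4), (5,4).
By the shoelace formula its area is 1.85.

1.85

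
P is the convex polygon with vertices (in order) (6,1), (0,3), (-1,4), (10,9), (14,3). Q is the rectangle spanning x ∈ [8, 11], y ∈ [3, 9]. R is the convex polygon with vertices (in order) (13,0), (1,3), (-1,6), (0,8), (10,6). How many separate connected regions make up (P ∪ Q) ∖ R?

2

(P ∪ Q) ∖ R splits into 2 disjoint pieces (area 4.9142, area 18.9785).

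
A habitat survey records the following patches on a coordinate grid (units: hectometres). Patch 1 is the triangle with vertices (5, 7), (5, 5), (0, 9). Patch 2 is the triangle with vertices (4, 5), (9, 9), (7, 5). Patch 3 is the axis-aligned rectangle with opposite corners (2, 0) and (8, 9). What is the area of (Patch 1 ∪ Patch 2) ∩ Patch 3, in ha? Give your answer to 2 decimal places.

9.40

|Patch 1 ∪ Patch 2| = 10.8.
|(Patch 1 ∪ Patch 2) ∩ Patch 3| = 9.40.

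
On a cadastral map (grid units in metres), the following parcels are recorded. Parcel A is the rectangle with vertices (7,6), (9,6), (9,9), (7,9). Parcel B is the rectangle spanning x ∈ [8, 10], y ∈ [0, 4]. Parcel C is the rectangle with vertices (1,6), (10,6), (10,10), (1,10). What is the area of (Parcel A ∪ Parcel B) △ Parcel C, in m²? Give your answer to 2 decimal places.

38.00

|Parcel A ∪ Parcel B| = 14.
|(Parcel A ∪ Parcel B) ∩ Parcel C| = 6.
|(Parcel A ∪ Parcel B) △ Parcel C| = 14 + 36 − 12 = 38.00.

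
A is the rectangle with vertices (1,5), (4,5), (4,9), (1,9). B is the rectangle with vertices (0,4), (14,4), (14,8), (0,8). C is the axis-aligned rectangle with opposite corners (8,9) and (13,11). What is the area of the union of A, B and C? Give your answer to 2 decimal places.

69.00

By inclusion–exclusion:
Individual areas: |A| = 12, |B| = 56, |C| = 10.
|A∩B|: x∈[1,4], y∈[5,8] → 3·3 = 9.
|A∩C| = 0 (no overlap).
|B∩C| = 0 (no overlap).
|A∩B∩C| = 0.
|A ∪ B ∪ C| = 78 − 9 + 0 = 69.00.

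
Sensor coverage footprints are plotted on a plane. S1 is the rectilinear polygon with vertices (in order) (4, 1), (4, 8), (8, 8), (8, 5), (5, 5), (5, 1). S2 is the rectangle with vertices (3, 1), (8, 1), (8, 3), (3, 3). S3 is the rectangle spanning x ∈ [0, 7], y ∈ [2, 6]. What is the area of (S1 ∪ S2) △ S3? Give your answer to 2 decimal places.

|S1 ∪ S2| = 24.
|(S1 ∪ S2) ∩ S3| = 9.
|(S1 ∪ S2) △ S3| = 24 + 28 − 18 = 34.00.

34.00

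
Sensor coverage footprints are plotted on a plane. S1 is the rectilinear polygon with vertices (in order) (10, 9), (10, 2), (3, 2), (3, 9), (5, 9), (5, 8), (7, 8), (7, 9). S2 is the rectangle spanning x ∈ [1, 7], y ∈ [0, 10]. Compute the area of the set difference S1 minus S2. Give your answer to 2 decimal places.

|S1| = 47, |S1∩S2| = 26.
|S1 ∖ S2| = |S1| − |S1∩S2| = 47 − 26 = 21.00.

21.00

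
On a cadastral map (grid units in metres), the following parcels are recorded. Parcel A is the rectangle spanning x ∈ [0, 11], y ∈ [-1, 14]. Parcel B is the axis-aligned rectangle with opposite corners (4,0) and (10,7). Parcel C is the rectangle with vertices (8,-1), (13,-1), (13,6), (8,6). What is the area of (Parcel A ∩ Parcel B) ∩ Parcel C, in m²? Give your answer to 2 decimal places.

The region (Parcel A ∩ Parcel B) ∩ Parcel C is the polygon with vertices (10,0), (8,0), (8,6), (10,6).
By the shoelace formula its area is 12.00.

12.00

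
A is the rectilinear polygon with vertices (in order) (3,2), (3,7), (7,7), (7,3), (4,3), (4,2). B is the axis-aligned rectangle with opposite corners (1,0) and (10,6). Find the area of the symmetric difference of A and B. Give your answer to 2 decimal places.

45.00

|A| = 17, |B| = 54, |A∩B| = 13.
|A △ B| = |A| + |B| − 2·|A∩B| = 17 + 54 − 26 = 45.00.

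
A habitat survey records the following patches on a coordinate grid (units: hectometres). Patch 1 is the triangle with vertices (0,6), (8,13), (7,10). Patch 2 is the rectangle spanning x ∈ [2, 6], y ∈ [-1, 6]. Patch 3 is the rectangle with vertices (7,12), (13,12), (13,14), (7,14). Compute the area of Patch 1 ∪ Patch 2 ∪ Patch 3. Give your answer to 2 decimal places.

By inclusion–exclusion:
Individual areas: |Patch 1| = 8.5, |Patch 2| = 28, |Patch 3| = 12.
|Patch 1∩Patch 2| = 0.
|Patch 1∩Patch 3| = 0.3958.
|Patch 2∩Patch 3| = 0 (no overlap).
|Patch 1∩Patch 2∩Patch 3| = 0.
|Patch 1 ∪ Patch 2 ∪ Patch 3| = 48.5 − 0.3958 + 0 = 48.10.

48.10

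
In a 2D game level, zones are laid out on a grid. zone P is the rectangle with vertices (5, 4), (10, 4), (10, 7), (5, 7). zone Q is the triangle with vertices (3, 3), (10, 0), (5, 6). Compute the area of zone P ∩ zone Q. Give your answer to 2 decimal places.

The intersection is the polygon with vertices (5,4), (5,6), (6.667,4).
By the shoelace formula its area is 1.67.

1.67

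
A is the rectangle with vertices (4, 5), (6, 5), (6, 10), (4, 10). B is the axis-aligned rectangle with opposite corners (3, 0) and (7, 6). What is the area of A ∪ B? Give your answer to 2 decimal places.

32.00

By inclusion–exclusion:
Individual areas: |A| = 10, |B| = 24.
|A∩B|: x∈[4,6], y∈[5,6] → 2·1 = 2.
|A ∪ B| = 34 − 2 = 32.00.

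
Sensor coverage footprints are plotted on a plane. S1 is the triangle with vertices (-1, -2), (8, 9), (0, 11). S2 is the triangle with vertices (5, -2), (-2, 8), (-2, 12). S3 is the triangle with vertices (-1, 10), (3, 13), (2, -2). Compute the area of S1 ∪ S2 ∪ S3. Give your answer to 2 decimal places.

By inclusion–exclusion:
Individual areas: |S1| = 53, |S2| = 14, |S3| = 28.5.
|S1∩S2| = 6.2328.
|S1∩S3| = 21.5493.
|S2∩S3| = 5.9284.
|S1∩S2∩S3| = 5.3625.
|S1 ∪ S2 ∪ S3| = 95.5 − 33.7105 + 5.3625 = 67.15.

67.15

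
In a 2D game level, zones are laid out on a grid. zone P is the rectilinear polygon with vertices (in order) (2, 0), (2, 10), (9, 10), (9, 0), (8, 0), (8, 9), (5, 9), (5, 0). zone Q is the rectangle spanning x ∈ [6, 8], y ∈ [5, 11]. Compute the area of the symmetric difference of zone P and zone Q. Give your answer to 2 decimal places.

51.00

|zone P| = 43, |zone Q| = 12, |zone P∩zone Q| = 2.
|zone P △ zone Q| = |zone P| + |zone Q| − 2·|zone P∩zone Q| = 43 + 12 − 4 = 51.00.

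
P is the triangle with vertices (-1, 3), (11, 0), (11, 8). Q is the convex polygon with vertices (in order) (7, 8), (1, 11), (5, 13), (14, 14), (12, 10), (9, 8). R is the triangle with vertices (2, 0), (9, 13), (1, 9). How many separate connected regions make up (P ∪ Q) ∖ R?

(P ∪ Q) ∖ R splits into 3 disjoint pieces (area 39.9316, area 2.3302, area 35.1364).

3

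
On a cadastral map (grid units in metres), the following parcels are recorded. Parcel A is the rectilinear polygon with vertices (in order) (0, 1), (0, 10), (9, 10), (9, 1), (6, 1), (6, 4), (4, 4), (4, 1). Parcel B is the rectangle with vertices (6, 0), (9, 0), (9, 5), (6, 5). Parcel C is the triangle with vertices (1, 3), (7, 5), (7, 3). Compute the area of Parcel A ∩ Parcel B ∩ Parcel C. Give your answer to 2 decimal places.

The intersection is the polygon with vertices (6,4), (6,4.667), (7,5), (7,3), (6,3).
By the shoelace formula its area is 1.83.

1.83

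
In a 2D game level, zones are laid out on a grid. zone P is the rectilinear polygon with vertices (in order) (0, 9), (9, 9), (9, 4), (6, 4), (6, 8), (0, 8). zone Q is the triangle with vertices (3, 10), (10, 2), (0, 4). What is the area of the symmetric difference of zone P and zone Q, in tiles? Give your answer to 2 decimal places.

|zone P| = 21, |zone Q| = 33, |zone P∩zone Q| = 4.9554.
|zone P △ zone Q| = |zone P| + |zone Q| − 2·|zone P∩zone Q| = 21 + 33 − 9.9107 = 44.09.

44.09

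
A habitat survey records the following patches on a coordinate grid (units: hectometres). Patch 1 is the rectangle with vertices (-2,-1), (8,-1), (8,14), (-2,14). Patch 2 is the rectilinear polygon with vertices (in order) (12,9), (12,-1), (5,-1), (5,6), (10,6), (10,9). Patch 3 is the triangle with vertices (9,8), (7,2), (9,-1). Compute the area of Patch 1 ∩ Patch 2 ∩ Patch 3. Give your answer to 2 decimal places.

The intersection is the polygon with vertices (8,0.5), (7,2), (8,5).
By the shoelace formula its area is 2.25.

2.25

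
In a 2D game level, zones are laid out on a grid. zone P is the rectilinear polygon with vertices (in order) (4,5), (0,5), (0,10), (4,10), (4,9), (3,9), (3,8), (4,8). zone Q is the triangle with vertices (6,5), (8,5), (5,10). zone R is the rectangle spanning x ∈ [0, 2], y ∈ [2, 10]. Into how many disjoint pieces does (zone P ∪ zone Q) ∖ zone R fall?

2

(zone P ∪ zone Q) ∖ zone R splits into 2 disjoint pieces (area 9, area 5).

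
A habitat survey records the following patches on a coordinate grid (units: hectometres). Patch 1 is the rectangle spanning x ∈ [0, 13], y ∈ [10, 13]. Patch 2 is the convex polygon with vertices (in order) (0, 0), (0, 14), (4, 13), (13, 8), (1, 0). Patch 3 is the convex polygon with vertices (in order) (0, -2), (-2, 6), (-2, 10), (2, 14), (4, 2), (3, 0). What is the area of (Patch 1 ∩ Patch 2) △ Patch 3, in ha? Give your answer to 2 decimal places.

68.60

|Patch 1 ∩ Patch 2| = 20.1.
|(Patch 1 ∩ Patch 2) ∩ Patch 3| = 6.75.
|(Patch 1 ∩ Patch 2) △ Patch 3| = 20.1 + 62 − 13.5 = 68.60.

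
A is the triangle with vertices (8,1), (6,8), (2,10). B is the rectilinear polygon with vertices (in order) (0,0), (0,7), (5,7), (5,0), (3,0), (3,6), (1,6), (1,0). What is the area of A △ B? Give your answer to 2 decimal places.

33.50

|A| = 12, |B| = 23, |A∩B| = 0.75.
|A △ B| = |A| + |B| − 2·|A∩B| = 12 + 23 − 1.5 = 33.50.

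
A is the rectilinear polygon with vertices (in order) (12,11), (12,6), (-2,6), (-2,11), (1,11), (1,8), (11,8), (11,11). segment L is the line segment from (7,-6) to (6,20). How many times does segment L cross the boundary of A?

2

The segment meets the boundary at (6.462,8), (6.538,6).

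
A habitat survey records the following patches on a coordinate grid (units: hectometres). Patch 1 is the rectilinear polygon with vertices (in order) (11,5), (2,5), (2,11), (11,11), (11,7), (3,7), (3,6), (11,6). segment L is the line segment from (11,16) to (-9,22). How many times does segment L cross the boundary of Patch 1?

The segment lies entirely outside Patch 1 and never meets its boundary.

0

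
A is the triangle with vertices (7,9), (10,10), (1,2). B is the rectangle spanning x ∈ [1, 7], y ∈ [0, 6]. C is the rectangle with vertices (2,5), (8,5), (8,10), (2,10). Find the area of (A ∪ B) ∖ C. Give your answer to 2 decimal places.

32.11

|A ∪ B| = 41.3571.
|(A ∪ B) ∩ C| = 9.246.
|(A ∪ B) ∖ C| = 41.3571 − 9.246 = 32.11.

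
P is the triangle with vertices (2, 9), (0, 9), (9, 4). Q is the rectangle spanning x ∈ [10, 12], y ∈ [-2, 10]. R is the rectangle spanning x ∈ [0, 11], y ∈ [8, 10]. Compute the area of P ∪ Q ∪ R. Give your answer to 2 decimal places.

By inclusion–exclusion:
Individual areas: |P| = 5, |Q| = 24, |R| = 22.
|P∩Q| = 0.
|P∩R| = 1.8.
|Q∩R|: x∈[10,11], y∈[8,10] → 1·2 = 2.
|P∩Q∩R| = 0.
|P ∪ Q ∪ R| = 51 − 3.8 + 0 = 47.20.

47.20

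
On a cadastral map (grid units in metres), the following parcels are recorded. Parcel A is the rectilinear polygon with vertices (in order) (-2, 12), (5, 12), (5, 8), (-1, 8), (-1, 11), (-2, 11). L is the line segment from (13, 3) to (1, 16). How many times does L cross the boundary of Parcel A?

The segment meets the boundary at (4.692,12), (5,11.667).

2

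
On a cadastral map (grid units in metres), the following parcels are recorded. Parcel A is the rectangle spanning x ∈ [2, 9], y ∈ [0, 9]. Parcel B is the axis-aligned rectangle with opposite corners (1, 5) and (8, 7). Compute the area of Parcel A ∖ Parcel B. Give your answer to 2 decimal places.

51.00

|Parcel A∩Parcel B|: x∈[2,8], y∈[5,7] → 6·2 = 12.
|Parcel A| = 63.
|Parcel A ∖ Parcel B| = |Parcel A| − |Parcel A∩Parcel B| = 63 − 12 = 51.00.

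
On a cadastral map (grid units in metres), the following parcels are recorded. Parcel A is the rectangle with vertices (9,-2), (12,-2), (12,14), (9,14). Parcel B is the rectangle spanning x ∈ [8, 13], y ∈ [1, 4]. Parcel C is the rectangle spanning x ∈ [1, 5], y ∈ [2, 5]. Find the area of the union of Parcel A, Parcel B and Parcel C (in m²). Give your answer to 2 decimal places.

By inclusion–exclusion:
Individual areas: |Parcel A| = 48, |Parcel B| = 15, |Parcel C| = 12.
|Parcel A∩Parcel B|: x∈[9,12], y∈[1,4] → 3·3 = 9.
|Parcel A∩Parcel C| = 0 (no overlap).
|Parcel B∩Parcel C| = 0 (no overlap).
|Parcel A∩Parcel B∩Parcel C| = 0.
|Parcel A ∪ Parcel B ∪ Parcel C| = 75 − 9 + 0 = 66.00.

66.00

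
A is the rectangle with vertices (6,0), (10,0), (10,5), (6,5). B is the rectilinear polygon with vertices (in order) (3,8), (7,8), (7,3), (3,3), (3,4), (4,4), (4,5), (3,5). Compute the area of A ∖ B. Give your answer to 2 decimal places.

18.00

|A| = 20, |A∩B| = 2.
|A ∖ B| = |A| − |A∩B| = 20 − 2 = 18.00.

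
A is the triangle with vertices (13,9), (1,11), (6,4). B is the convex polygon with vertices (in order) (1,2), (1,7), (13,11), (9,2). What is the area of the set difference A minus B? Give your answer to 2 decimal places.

|A| = 37, |A∩B| = 25.1406.
|A ∖ B| = |A| − |A∩B| = 37 − 25.1406 = 11.86.

11.86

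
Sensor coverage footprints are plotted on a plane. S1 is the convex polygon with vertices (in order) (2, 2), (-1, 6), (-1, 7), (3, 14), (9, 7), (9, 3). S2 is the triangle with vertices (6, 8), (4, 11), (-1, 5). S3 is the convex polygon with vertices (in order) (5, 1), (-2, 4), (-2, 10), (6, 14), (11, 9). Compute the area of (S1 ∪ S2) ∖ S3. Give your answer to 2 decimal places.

|S1 ∪ S2| = 75.5864.
|(S1 ∪ S2) ∩ S3| = 69.2282.
|(S1 ∪ S2) ∖ S3| = 75.5864 − 69.2282 = 6.36.

6.36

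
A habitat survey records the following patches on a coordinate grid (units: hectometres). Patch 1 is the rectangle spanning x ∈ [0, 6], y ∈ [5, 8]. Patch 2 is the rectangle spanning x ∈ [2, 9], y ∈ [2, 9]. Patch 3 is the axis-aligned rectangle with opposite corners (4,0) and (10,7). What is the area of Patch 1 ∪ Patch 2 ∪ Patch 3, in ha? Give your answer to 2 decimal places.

72.00

By inclusion–exclusion:
Individual areas: |Patch 1| = 18, |Patch 2| = 49, |Patch 3| = 42.
|Patch 1∩Patch 2|: x∈[2,6], y∈[5,8] → 4·3 = 12.
|Patch 1∩Patch 3|: x∈[4,6], y∈[5,7] → 2·2 = 4.
|Patch 2∩Patch 3|: x∈[4,9], y∈[2,7] → 5·5 = 25.
|Patch 1∩Patch 2∩Patch 3| = 4.
|Patch 1 ∪ Patch 2 ∪ Patch 3| = 109 − 41 + 4 = 72.00.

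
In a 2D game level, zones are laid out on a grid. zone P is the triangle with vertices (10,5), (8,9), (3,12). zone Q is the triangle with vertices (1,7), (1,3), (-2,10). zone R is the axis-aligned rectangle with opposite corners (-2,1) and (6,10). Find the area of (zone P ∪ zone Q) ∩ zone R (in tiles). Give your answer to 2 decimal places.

6.50

|zone P ∪ zone Q| = 13.
|(zone P ∪ zone Q) ∩ zone R| = 6.50.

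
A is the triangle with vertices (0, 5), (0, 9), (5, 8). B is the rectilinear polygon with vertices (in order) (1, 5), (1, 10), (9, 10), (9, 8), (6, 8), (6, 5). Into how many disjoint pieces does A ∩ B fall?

1

A ∩ B is a single connected region.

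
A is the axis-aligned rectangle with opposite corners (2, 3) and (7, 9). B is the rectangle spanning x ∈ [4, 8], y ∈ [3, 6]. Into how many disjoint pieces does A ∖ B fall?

A ∖ B is a single connected region.

1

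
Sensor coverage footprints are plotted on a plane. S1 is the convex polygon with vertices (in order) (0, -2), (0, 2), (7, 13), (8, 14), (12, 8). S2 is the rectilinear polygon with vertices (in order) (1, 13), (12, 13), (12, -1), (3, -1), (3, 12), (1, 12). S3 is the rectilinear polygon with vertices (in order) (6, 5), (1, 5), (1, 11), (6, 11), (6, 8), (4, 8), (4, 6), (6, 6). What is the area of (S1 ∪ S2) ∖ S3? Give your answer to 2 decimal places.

129.22

|S1 ∪ S2| = 144.1548.
|(S1 ∪ S2) ∩ S3| = 14.9351.
|(S1 ∪ S2) ∖ S3| = 144.1548 − 14.9351 = 129.22.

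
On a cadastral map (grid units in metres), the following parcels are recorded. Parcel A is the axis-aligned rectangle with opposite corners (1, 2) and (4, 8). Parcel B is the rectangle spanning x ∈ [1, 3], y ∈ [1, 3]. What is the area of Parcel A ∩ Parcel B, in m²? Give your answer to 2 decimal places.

2.00

|Parcel A∩Parcel B|: x∈[1,3], y∈[2,3] → 2·1 = 2.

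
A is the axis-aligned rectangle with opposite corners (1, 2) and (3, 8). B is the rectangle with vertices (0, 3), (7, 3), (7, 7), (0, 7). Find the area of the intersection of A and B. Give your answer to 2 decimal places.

|A∩B|: x∈[1,3], y∈[3,7] → 2·4 = 8.

8.00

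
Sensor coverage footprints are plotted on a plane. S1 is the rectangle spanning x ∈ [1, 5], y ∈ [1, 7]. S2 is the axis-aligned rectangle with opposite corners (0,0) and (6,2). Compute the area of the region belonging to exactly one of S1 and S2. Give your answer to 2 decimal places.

28.00

|S1∩S2|: x∈[1,5], y∈[1,2] → 4·1 = 4.
|S1 △ S2| = |S1| + |S2| − 2·|S1∩S2| = 24 + 12 − 8 = 28.00.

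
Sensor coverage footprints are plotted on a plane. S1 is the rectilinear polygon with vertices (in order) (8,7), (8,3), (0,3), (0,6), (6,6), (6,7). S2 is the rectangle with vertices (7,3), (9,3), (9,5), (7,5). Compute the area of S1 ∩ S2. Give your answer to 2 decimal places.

The intersection is the polygon with vertices (8,3), (7,3), (7,5), (8,5).
By the shoelace formula its area is 2.00.

2.00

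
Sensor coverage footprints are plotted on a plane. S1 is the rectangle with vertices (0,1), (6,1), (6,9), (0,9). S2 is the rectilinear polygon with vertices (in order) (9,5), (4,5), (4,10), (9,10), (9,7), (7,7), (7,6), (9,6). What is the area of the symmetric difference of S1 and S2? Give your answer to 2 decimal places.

55.00

|S1| = 48, |S2| = 23, |S1∩S2| = 8.
|S1 △ S2| = |S1| + |S2| − 2·|S1∩S2| = 48 + 23 − 16 = 55.00.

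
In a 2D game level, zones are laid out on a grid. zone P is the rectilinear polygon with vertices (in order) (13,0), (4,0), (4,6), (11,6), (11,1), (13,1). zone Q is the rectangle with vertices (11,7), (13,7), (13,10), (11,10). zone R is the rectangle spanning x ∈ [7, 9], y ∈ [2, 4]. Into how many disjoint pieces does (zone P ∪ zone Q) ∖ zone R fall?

2

(zone P ∪ zone Q) ∖ zone R splits into 2 disjoint pieces (area 40, area 6).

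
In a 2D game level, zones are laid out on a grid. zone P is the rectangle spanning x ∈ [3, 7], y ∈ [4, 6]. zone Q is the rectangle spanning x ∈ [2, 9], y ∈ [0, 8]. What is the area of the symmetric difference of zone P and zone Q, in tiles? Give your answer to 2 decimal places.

48.00

|zone P∩zone Q|: x∈[3,7], y∈[4,6] → 4·2 = 8.
|zone P △ zone Q| = |zone P| + |zone Q| − 2·|zone P∩zone Q| = 8 + 56 − 16 = 48.00.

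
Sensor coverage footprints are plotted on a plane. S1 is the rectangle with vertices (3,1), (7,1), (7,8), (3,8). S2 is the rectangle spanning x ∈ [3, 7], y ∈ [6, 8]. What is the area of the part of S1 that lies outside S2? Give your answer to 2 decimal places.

20.00

|S1∩S2|: x∈[3,7], y∈[6,8] → 4·2 = 8.
|S1| = 28.
|S1 ∖ S2| = |S1| − |S1∩S2| = 28 − 8 = 20.00.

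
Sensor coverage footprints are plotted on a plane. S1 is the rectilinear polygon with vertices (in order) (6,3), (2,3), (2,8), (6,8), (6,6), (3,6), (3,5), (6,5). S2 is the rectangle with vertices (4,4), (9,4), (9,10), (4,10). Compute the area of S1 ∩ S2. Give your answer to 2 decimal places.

6.00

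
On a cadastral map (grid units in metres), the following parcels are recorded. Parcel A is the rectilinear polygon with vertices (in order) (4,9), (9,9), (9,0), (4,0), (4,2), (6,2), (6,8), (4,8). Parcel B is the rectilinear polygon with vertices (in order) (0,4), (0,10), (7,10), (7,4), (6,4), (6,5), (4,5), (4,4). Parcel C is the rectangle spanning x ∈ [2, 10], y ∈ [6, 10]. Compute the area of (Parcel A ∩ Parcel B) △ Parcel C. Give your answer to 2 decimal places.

|Parcel A ∩ Parcel B| = 7.
|(Parcel A ∩ Parcel B) ∩ Parcel C| = 5.
|(Parcel A ∩ Parcel B) △ Parcel C| = 7 + 32 − 10 = 29.00.

29.00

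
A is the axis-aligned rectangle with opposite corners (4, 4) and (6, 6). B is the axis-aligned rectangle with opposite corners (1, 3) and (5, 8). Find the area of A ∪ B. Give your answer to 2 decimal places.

22.00

By inclusion–exclusion:
Individual areas: |A| = 4, |B| = 20.
|A∩B|: x∈[4,5], y∈[4,6] → 1·2 = 2.
|A ∪ B| = 24 − 2 = 22.00.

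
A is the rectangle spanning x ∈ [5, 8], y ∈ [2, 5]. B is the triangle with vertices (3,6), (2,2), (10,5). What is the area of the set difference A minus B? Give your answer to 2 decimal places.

|A| = 9, |A∩B| = 3.9375.
|A ∖ B| = |A| − |A∩B| = 9 − 3.9375 = 5.06.

5.06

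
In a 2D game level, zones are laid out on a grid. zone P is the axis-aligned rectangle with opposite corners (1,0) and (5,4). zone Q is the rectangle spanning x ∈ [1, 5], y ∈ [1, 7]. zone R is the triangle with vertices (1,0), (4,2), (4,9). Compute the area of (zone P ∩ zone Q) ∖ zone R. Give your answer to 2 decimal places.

6.25

|zone P ∩ zone Q| = 12.
|(zone P ∩ zone Q) ∩ zone R| = 5.75.
|(zone P ∩ zone Q) ∖ zone R| = 12 − 5.75 = 6.25.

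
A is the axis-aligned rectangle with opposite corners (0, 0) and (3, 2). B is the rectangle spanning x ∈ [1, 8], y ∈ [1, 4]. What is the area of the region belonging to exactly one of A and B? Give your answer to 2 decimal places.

23.00

|A∩B|: x∈[1,3], y∈[1,2] → 2·1 = 2.
|A △ B| = |A| + |B| − 2·|A∩B| = 6 + 21 − 4 = 23.00.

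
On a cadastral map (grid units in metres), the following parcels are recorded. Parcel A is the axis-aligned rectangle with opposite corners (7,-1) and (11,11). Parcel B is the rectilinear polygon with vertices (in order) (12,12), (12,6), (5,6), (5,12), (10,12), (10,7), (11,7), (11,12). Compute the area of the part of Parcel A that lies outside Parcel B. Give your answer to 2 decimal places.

|Parcel A| = 48, |Parcel A∩Parcel B| = 16.
|Parcel A ∖ Parcel B| = |Parcel A| − |Parcel A∩Parcel B| = 48 − 16 = 32.00.

32.00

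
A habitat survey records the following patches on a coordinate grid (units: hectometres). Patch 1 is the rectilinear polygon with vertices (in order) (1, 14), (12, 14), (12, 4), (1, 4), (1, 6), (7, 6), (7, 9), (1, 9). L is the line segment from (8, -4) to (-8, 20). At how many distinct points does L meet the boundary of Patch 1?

The segment meets the boundary at (1.333,6), (2.667,4).

2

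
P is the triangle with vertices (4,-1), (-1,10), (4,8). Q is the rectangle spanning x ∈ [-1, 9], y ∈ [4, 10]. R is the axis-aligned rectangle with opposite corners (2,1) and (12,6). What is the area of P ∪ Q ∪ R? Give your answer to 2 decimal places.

96.99

By inclusion–exclusion:
Individual areas: |P| = 22.5, |Q| = 60, |R| = 50.
|P∩Q| = 16.8182.
|P∩R| = 8.6909.
|Q∩R|: x∈[2,9], y∈[4,6] → 7·2 = 14.
|P∩Q∩R| = 4.
|P ∪ Q ∪ R| = 132.5 − 39.5091 + 4 = 96.99.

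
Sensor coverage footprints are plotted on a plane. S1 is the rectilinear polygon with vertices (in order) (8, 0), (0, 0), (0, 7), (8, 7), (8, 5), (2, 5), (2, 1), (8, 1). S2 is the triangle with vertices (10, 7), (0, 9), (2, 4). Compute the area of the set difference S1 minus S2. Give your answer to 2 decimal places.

|S1| = 32, |S1∩S2| = 11.7167.
|S1 ∖ S2| = |S1| − |S1∩S2| = 32 − 11.7167 = 20.28.

20.28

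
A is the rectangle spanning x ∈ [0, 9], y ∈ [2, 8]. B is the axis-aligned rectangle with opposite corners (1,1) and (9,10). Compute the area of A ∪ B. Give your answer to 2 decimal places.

By inclusion–exclusion:
Individual areas: |A| = 54, |B| = 72.
|A∩B|: x∈[1,9], y∈[2,8] → 8·6 = 48.
|A ∪ B| = 126 − 48 = 78.00.

78.00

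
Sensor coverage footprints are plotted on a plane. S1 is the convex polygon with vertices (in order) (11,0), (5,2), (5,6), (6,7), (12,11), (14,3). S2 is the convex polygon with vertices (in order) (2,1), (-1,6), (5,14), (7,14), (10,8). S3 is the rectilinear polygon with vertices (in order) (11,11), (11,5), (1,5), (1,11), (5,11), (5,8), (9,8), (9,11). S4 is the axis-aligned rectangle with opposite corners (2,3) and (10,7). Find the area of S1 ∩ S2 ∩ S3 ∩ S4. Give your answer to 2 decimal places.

4.93

The intersection is the polygon with vertices (6.571,5), (5,5), (5,6), (6,7), (8.857,7).
By the shoelace formula its area is 4.93.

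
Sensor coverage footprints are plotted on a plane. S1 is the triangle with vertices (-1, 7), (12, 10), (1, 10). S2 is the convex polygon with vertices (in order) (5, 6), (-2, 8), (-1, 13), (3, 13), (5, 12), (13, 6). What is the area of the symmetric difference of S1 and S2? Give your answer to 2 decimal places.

50.02

|S1| = 16.5, |S2| = 62.5, |S1∩S2| = 14.4921.
|S1 △ S2| = |S1| + |S2| − 2·|S1∩S2| = 16.5 + 62.5 − 28.9841 = 50.02.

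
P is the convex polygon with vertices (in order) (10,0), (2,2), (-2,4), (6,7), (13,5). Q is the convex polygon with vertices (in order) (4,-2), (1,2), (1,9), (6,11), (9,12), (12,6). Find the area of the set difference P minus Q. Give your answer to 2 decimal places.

17.78

|P| = 58.5, |P∩Q| = 40.7181.
|P ∖ Q| = |P| − |P∩Q| = 58.5 − 40.7181 = 17.78.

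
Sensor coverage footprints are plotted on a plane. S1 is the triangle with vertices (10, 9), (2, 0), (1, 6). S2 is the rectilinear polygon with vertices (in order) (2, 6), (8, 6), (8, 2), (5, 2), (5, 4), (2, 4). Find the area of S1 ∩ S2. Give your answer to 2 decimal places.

The intersection is the polygon with vertices (5,3.375), (5,4), (2,4), (2,6), (7.333,6).
By the shoelace formula its area is 9.06.

9.06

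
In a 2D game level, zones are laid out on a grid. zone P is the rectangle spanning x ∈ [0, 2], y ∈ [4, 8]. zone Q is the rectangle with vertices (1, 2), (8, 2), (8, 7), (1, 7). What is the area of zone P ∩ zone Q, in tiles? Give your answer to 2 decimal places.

|zone P∩zone Q|: x∈[1,2], y∈[4,7] → 1·3 = 3.

3.00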